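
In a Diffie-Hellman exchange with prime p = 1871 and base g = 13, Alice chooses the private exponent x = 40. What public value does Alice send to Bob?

Public value = 13^40 (mod 1871).
13^1 ≡ 13 (mod 1871)
13^2 = (13^1)^2 ≡ 13^2 = 169 ≡ 169 (mod 1871)
13^4 = (13^2)^2 ≡ 169^2 = 28561 ≡ 496 (mod 1871)
13^8 = (13^4)^2 ≡ 496^2 = 246016 ≡ 915 (mod 1871)
13^16 = (13^8)^2 ≡ 915^2 = 837225 ≡ 888 (mod 1871)
13^32 = (13^16)^2 ≡ 888^2 = 788544 ≡ 853 (mod 1871)
13^40 = 13^32 · 13^8 ≡ 853 · 915 ≡ 288 (mod 1871).

288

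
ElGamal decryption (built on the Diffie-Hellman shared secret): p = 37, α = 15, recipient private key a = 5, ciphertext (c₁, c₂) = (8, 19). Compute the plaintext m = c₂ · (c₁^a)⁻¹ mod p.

33

Shared mask s = c₁^a mod p = 8^5 mod 37.
8^1 ≡ 8 (mod 37)
8^2 = (8^1)^2 ≡ 8^2 = 64 ≡ 27 (mod 37)
8^4 = (8^2)^2 ≡ 27^2 = 729 ≡ 26 (mod 37)
8^5 = 8^4 · 8^1 ≡ 26 · 8 ≡ 23 (mod 37).
So s = 23; s⁻¹ ≡ 29 (mod 37).
m = c₂ · s⁻¹ mod 37 = 19 · 29 mod 37 = 33.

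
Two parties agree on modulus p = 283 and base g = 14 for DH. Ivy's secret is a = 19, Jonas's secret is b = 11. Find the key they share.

213

Jonas sends B = g^b mod p = 14^11 mod 283.
14^1 ≡ 14 (mod 283)
14^2 = (14^1)^2 ≡ 14^2 = 196 ≡ 196 (mod 283)
14^4 = (14^2)^2 ≡ 196^2 = 38416 ≡ 211 (mod 283)
14^8 = (14^4)^2 ≡ 211^2 = 44521 ≡ 90 (mod 283)
14^11 = 14^8 · 14^2 · 14^1 ≡ 90 · 196 · 14 ≡ 184 (mod 283).
So B = 184. Ivy then computes K = B^a mod p = 184^19 mod 283.
184^1 ≡ 184 (mod 283)
184^2 = (184^1)^2 ≡ 184^2 = 33856 ≡ 179 (mod 283)
184^4 = (184^2)^2 ≡ 179^2 = 32041 ≡ 62 (mod 283)
184^8 = (184^4)^2 ≡ 62^2 = 3844 ≡ 165 (mod 283)
184^16 = (184^8)^2 ≡ 165^2 = 27225 ≡ 57 (mod 283)
184^19 = 184^16 · 184^2 · 184^1 ≡ 57 · 179 · 184 ≡ 213 (mod 283).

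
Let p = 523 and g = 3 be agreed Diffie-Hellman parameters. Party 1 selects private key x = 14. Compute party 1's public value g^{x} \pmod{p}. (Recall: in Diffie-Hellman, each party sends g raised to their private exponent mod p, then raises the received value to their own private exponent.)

134

Public value = 3^{14} \pmod{523}.
3^1 ≡ 3 (mod 523)
3^2 = (3^1)^2 ≡ 3^2 = 9 ≡ 9 (mod 523)
3^4 = (3^2)^2 ≡ 9^2 = 81 ≡ 81 (mod 523)
3^8 = (3^4)^2 ≡ 81^2 = 6561 ≡ 285 (mod 523)
3^14 = 3^8 · 3^4 · 3^2 ≡ 285 · 81 · 9 ≡ 134 (mod 523).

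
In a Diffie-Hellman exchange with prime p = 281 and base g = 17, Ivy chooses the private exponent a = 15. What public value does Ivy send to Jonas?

271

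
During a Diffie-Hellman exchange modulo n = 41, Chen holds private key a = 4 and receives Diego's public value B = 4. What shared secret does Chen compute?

Shared key K = 4^4 mod 41.
4^1 ≡ 4 (mod 41)
4^2 = (4^1)^2 ≡ 4^2 = 16 ≡ 16 (mod 41)
4^4 = (4^2)^2 ≡ 16^2 = 256 ≡ 10 (mod 41)

10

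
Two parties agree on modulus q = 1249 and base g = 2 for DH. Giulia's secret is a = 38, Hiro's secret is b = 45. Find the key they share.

605

Hiro sends B = g^b mod q = 2^45 mod 1249.
2^1 ≡ 2 (mod 1249)
2^2 = (2^1)^2 ≡ 2^2 = 4 ≡ 4 (mod 1249)
2^4 = (2^2)^2 ≡ 4^2 = 16 ≡ 16 (mod 1249)
2^8 = (2^4)^2 ≡ 16^2 = 256 ≡ 256 (mod 1249)
2^16 = (2^8)^2 ≡ 256^2 = 65536 ≡ 588 (mod 1249)
2^32 = (2^16)^2 ≡ 588^2 = 345744 ≡ 1020 (mod 1249)
2^45 = 2^32 · 2^8 · 2^4 · 2^1 ≡ 1020 · 256 · 16 · 2 ≡ 30 (mod 1249).
So B = 30. Giulia then computes K = B^a mod q = 30^38 mod 1249.
30^1 ≡ 30 (mod 1249)
30^2 = (30^1)^2 ≡ 30^2 = 900 ≡ 900 (mod 1249)
30^4 = (30^2)^2 ≡ 900^2 = 810000 ≡ 648 (mod 1249)
30^8 = (30^4)^2 ≡ 648^2 = 419904 ≡ 240 (mod 1249)
30^16 = (30^8)^2 ≡ 240^2 = 57600 ≡ 146 (mod 1249)
30^32 = (30^16)^2 ≡ 146^2 = 21316 ≡ 83 (mod 1249)
30^38 = 30^32 · 30^4 · 30^2 ≡ 83 · 648 · 900 ≡ 605 (mod 1249).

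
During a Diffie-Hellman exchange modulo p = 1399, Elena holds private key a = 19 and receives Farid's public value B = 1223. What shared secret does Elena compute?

1140

Shared key K = 1223^19 mod 1399.
1223^1 ≡ 1223 (mod 1399)
1223^2 = (1223^1)^2 ≡ 1223^2 = 1495729 ≡ 198 (mod 1399)
1223^4 = (1223^2)^2 ≡ 198^2 = 39204 ≡ 32 (mod 1399)
1223^8 = (1223^4)^2 ≡ 32^2 = 1024 ≡ 1024 (mod 1399)
1223^16 = (1223^8)^2 ≡ 1024^2 = 1048576 ≡ 725 (mod 1399)
1223^19 = 1223^16 · 1223^2 · 1223^1 ≡ 725 · 198 · 1223 ≡ 1140 (mod 1399).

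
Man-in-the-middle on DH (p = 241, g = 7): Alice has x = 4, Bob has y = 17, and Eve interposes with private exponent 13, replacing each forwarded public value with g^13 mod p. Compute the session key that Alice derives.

145

Alice receives Eve's public value M = 7^13 mod 241 instead of the honest one.
7^1 ≡ 7 (mod 241)
7^2 = (7^1)^2 ≡ 7^2 = 49 ≡ 49 (mod 241)
7^4 = (7^2)^2 ≡ 49^2 = 2401 ≡ 232 (mod 241)
7^8 = (7^4)^2 ≡ 232^2 = 53824 ≡ 81 (mod 241)
7^13 = 7^8 · 7^4 · 7^1 ≡ 81 · 232 · 7 ≡ 199 (mod 241).
So M = 199. Alice computes K = M^4 mod 241.
199^1 ≡ 199 (mod 241)
199^2 = (199^1)^2 ≡ 199^2 = 39601 ≡ 77 (mod 241)
199^4 = (199^2)^2 ≡ 77^2 = 5929 ≡ 145 (mod 241)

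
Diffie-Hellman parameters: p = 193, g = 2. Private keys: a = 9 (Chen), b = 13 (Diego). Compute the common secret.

Diego sends B = g^b mod p = 2^13 mod 193.
2^1 ≡ 2 (mod 193)
2^2 = (2^1)^2 ≡ 2^2 = 4 ≡ 4 (mod 193)
2^4 = (2^2)^2 ≡ 4^2 = 16 ≡ 16 (mod 193)
2^8 = (2^4)^2 ≡ 16^2 = 256 ≡ 63 (mod 193)
2^13 = 2^8 · 2^4 · 2^1 ≡ 63 · 16 · 2 ≡ 86 (mod 193).
So B = 86. Chen then computes K = B^a mod p = 86^9 mod 193.
86^1 ≡ 86 (mod 193)
86^2 = (86^1)^2 ≡ 86^2 = 7396 ≡ 62 (mod 193)
86^4 = (86^2)^2 ≡ 62^2 = 3844 ≡ 177 (mod 193)
86^8 = (86^4)^2 ≡ 177^2 = 31329 ≡ 63 (mod 193)
86^9 = 86^8 · 86^1 ≡ 63 · 86 ≡ 14 (mod 193).

14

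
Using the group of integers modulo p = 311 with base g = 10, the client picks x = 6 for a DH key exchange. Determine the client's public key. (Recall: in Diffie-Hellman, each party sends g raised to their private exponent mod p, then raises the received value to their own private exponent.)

135

Public value = 10^6 mod 311.
10^1 ≡ 10 (mod 311)
10^2 = (10^1)^2 ≡ 10^2 = 100 ≡ 100 (mod 311)
10^4 = (10^2)^2 ≡ 100^2 = 10000 ≡ 48 (mod 311)
10^6 = 10^4 · 10^2 ≡ 48 · 100 ≡ 135 (mod 311).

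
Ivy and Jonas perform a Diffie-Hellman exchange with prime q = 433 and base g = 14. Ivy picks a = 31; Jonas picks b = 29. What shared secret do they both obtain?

332

Ivy sends A = g^a mod q = 14^31 mod 433.
14^1 ≡ 14 (mod 433)
14^2 = (14^1)^2 ≡ 14^2 = 196 ≡ 196 (mod 433)
14^4 = (14^2)^2 ≡ 196^2 = 38416 ≡ 312 (mod 433)
14^8 = (14^4)^2 ≡ 312^2 = 97344 ≡ 352 (mod 433)
14^16 = (14^8)^2 ≡ 352^2 = 123904 ≡ 66 (mod 433)
14^31 = 14^16 · 14^8 · 14^4 · 14^2 · 14^1 ≡ 66 · 352 · 312 · 196 · 14 ≡ 373 (mod 433).
So A = 373. Jonas then computes K = A^b mod q = 373^29 mod 433.
373^1 ≡ 373 (mod 433)
373^2 = (373^1)^2 ≡ 373^2 = 139129 ≡ 136 (mod 433)
373^4 = (373^2)^2 ≡ 136^2 = 18496 ≡ 310 (mod 433)
373^8 = (373^4)^2 ≡ 310^2 = 96100 ≡ 407 (mod 433)
373^16 = (373^8)^2 ≡ 407^2 = 165649 ≡ 243 (mod 433)
373^29 = 373^16 · 373^8 · 373^4 · 373^1 ≡ 243 · 407 · 310 · 373 ≡ 332 (mod 433).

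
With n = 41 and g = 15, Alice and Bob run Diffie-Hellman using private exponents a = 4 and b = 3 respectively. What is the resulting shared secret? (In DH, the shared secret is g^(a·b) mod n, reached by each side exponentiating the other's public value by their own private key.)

Bob sends B = g^b mod n = 15^3 mod 41.
15^1 ≡ 15 (mod 41)
15^2 = (15^1)^2 ≡ 15^2 = 225 ≡ 20 (mod 41)
15^3 = 15^2 · 15^1 ≡ 20 · 15 ≡ 13 (mod 41).
So B = 13. Alice then computes K = B^a mod n = 13^4 mod 41.
13^1 ≡ 13 (mod 41)
13^2 = (13^1)^2 ≡ 13^2 = 169 ≡ 5 (mod 41)
13^4 = (13^2)^2 ≡ 5^2 = 25 ≡ 25 (mod 41)

25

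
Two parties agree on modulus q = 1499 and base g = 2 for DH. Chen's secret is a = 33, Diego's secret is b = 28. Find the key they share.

701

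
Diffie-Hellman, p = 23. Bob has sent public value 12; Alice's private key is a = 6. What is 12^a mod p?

9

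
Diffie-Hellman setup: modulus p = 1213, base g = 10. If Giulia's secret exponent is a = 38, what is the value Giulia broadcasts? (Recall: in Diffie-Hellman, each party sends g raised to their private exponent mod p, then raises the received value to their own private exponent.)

129

Public value = 10^38 (mod 1213).
10^1 ≡ 10 (mod 1213)
10^2 = (10^1)^2 ≡ 10^2 = 100 ≡ 100 (mod 1213)
10^4 = (10^2)^2 ≡ 100^2 = 10000 ≡ 296 (mod 1213)
10^8 = (10^4)^2 ≡ 296^2 = 87616 ≡ 280 (mod 1213)
10^16 = (10^8)^2 ≡ 280^2 = 78400 ≡ 768 (mod 1213)
10^32 = (10^16)^2 ≡ 768^2 = 589824 ≡ 306 (mod 1213)
10^38 = 10^32 · 10^4 · 10^2 ≡ 306 · 296 · 100 ≡ 129 (mod 1213).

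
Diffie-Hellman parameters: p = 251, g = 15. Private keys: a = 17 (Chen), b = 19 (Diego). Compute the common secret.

197

Diego sends B = g^b mod p = 15^19 mod 251.
15^1 ≡ 15 (mod 251)
15^2 = (15^1)^2 ≡ 15^2 = 225 ≡ 225 (mod 251)
15^4 = (15^2)^2 ≡ 225^2 = 50625 ≡ 174 (mod 251)
15^8 = (15^4)^2 ≡ 174^2 = 30276 ≡ 156 (mod 251)
15^16 = (15^8)^2 ≡ 156^2 = 24336 ≡ 240 (mod 251)
15^19 = 15^16 · 15^2 · 15^1 ≡ 240 · 225 · 15 ≡ 23 (mod 251).
So B = 23. Chen then computes K = B^a mod p = 23^17 mod 251.
23^1 ≡ 23 (mod 251)
23^2 = (23^1)^2 ≡ 23^2 = 529 ≡ 27 (mod 251)
23^4 = (23^2)^2 ≡ 27^2 = 729 ≡ 227 (mod 251)
23^8 = (23^4)^2 ≡ 227^2 = 51529 ≡ 74 (mod 251)
23^16 = (23^8)^2 ≡ 74^2 = 5476 ≡ 205 (mod 251)
23^17 = 23^16 · 23^1 ≡ 205 · 23 ≡ 197 (mod 251).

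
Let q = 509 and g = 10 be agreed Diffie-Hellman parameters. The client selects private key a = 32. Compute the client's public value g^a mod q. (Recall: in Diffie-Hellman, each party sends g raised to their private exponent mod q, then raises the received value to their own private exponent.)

Public value = 10^32 mod 509.
10^1 ≡ 10 (mod 509)
10^2 = (10^1)^2 ≡ 10^2 = 100 ≡ 100 (mod 509)
10^4 = (10^2)^2 ≡ 100^2 = 10000 ≡ 329 (mod 509)
10^8 = (10^4)^2 ≡ 329^2 = 108241 ≡ 333 (mod 509)
10^16 = (10^8)^2 ≡ 333^2 = 110889 ≡ 436 (mod 509)
10^32 = (10^16)^2 ≡ 436^2 = 190096 ≡ 239 (mod 509)

239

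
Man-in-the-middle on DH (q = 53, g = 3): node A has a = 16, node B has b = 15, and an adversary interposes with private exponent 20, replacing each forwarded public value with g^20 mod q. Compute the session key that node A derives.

42

Node A receives an adversary's public value M = 3^20 mod 53 instead of the honest one.
3^1 ≡ 3 (mod 53)
3^2 = (3^1)^2 ≡ 3^2 = 9 ≡ 9 (mod 53)
3^4 = (3^2)^2 ≡ 9^2 = 81 ≡ 28 (mod 53)
3^8 = (3^4)^2 ≡ 28^2 = 784 ≡ 42 (mod 53)
3^16 = (3^8)^2 ≡ 42^2 = 1764 ≡ 15 (mod 53)
3^20 = 3^16 · 3^4 ≡ 15 · 28 ≡ 49 (mod 53).
So M = 49. Node A computes K = M^16 mod 53.
49^1 ≡ 49 (mod 53)
49^2 = (49^1)^2 ≡ 49^2 = 2401 ≡ 16 (mod 53)
49^4 = (49^2)^2 ≡ 16^2 = 256 ≡ 44 (mod 53)
49^8 = (49^4)^2 ≡ 44^2 = 1936 ≡ 28 (mod 53)
49^16 = (49^8)^2 ≡ 28^2 = 784 ≡ 42 (mod 53)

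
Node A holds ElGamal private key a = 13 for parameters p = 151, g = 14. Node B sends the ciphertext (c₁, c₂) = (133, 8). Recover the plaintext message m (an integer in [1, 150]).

Shared mask s = c₁^a mod p = 133^13 mod 151.
133^1 ≡ 133 (mod 151)
133^2 = (133^1)^2 ≡ 133^2 = 17689 ≡ 22 (mod 151)
133^4 = (133^2)^2 ≡ 22^2 = 484 ≡ 31 (mod 151)
133^8 = (133^4)^2 ≡ 31^2 = 961 ≡ 55 (mod 151)
133^13 = 133^8 · 133^4 · 133^1 ≡ 55 · 31 · 133 ≡ 114 (mod 151).
So s = 114; s⁻¹ ≡ 102 (mod 151).
m = c₂ · s⁻¹ mod 151 = 8 · 102 mod 151 = 61.

61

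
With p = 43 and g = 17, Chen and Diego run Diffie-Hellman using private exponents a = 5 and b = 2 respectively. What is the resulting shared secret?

Diego sends B = g^b mod p = 17^2 mod 43.
17^1 ≡ 17 (mod 43)
17^2 = (17^1)^2 ≡ 17^2 = 289 ≡ 31 (mod 43)
So B = 31. Chen then computes K = B^a mod p = 31^5 mod 43.
31^1 ≡ 31 (mod 43)
31^2 = (31^1)^2 ≡ 31^2 = 961 ≡ 15 (mod 43)
31^4 = (31^2)^2 ≡ 15^2 = 225 ≡ 10 (mod 43)
31^5 = 31^4 · 31^1 ≡ 10 · 31 ≡ 9 (mod 43).

9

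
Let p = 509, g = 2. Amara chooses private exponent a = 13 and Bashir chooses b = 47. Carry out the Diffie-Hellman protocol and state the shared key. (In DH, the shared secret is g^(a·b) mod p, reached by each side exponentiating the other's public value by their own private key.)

Amara sends A = g^a mod p = 2^13 mod 509.
2^1 ≡ 2 (mod 509)
2^2 = (2^1)^2 ≡ 2^2 = 4 ≡ 4 (mod 509)
2^4 = (2^2)^2 ≡ 4^2 = 16 ≡ 16 (mod 509)
2^8 = (2^4)^2 ≡ 16^2 = 256 ≡ 256 (mod 509)
2^13 = 2^8 · 2^4 · 2^1 ≡ 256 · 16 · 2 ≡ 48 (mod 509).
So A = 48. Bashir then computes K = A^b mod p = 48^47 mod 509.
48^1 ≡ 48 (mod 509)
48^2 = (48^1)^2 ≡ 48^2 = 2304 ≡ 268 (mod 509)
48^4 = (48^2)^2 ≡ 268^2 = 71824 ≡ 55 (mod 509)
48^8 = (48^4)^2 ≡ 55^2 = 3025 ≡ 480 (mod 509)
48^16 = (48^8)^2 ≡ 480^2 = 230400 ≡ 332 (mod 509)
48^32 = (48^16)^2 ≡ 332^2 = 110224 ≡ 280 (mod 509)
48^47 = 48^32 · 48^8 · 48^4 · 48^2 · 48^1 ≡ 280 · 480 · 55 · 268 · 48 ≡ 240 (mod 509).

240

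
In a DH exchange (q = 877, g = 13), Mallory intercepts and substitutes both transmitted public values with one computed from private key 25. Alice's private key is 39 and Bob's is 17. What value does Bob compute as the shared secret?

689

Bob receives Mallory's public value M = 13^25 mod 877 instead of the honest one.
13^1 ≡ 13 (mod 877)
13^2 = (13^1)^2 ≡ 13^2 = 169 ≡ 169 (mod 877)
13^4 = (13^2)^2 ≡ 169^2 = 28561 ≡ 497 (mod 877)
13^8 = (13^4)^2 ≡ 497^2 = 247009 ≡ 572 (mod 877)
13^16 = (13^8)^2 ≡ 572^2 = 327184 ≡ 63 (mod 877)
13^25 = 13^16 · 13^8 · 13^1 ≡ 63 · 572 · 13 ≡ 150 (mod 877).
So M = 150. Bob computes K = M^17 mod 877.
150^1 ≡ 150 (mod 877)
150^2 = (150^1)^2 ≡ 150^2 = 22500 ≡ 575 (mod 877)
150^4 = (150^2)^2 ≡ 575^2 = 330625 ≡ 873 (mod 877)
150^8 = (150^4)^2 ≡ 873^2 = 762129 ≡ 16 (mod 877)
150^16 = (150^8)^2 ≡ 16^2 = 256 ≡ 256 (mod 877)
150^17 = 150^16 · 150^1 ≡ 256 · 150 ≡ 689 (mod 877).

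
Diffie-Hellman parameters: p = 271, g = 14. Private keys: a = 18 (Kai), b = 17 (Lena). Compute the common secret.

57

Kai sends A = g^a mod p = 14^18 mod 271.
14^1 ≡ 14 (mod 271)
14^2 = (14^1)^2 ≡ 14^2 = 196 ≡ 196 (mod 271)
14^4 = (14^2)^2 ≡ 196^2 = 38416 ≡ 205 (mod 271)
14^8 = (14^4)^2 ≡ 205^2 = 42025 ≡ 20 (mod 271)
14^16 = (14^8)^2 ≡ 20^2 = 400 ≡ 129 (mod 271)
14^18 = 14^16 · 14^2 ≡ 129 · 196 ≡ 81 (mod 271).
So A = 81. Lena then computes K = A^b mod p = 81^17 mod 271.
81^1 ≡ 81 (mod 271)
81^2 = (81^1)^2 ≡ 81^2 = 6561 ≡ 57 (mod 271)
81^4 = (81^2)^2 ≡ 57^2 = 3249 ≡ 268 (mod 271)
81^8 = (81^4)^2 ≡ 268^2 = 71824 ≡ 9 (mod 271)
81^16 = (81^8)^2 ≡ 9^2 = 81 ≡ 81 (mod 271)
81^17 = 81^16 · 81^1 ≡ 81 · 81 ≡ 57 (mod 271).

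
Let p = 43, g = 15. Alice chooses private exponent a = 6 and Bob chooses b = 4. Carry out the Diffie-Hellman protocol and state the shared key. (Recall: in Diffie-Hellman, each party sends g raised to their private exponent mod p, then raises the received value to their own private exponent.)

Alice sends A = g^a mod p = 15^6 mod 43.
15^1 ≡ 15 (mod 43)
15^2 = (15^1)^2 ≡ 15^2 = 225 ≡ 10 (mod 43)
15^4 = (15^2)^2 ≡ 10^2 = 100 ≡ 14 (mod 43)
15^6 = 15^4 · 15^2 ≡ 14 · 10 ≡ 11 (mod 43).
So A = 11. Bob then computes K = A^b mod p = 11^4 mod 43.
11^1 ≡ 11 (mod 43)
11^2 = (11^1)^2 ≡ 11^2 = 121 ≡ 35 (mod 43)
11^4 = (11^2)^2 ≡ 35^2 = 1225 ≡ 21 (mod 43)

21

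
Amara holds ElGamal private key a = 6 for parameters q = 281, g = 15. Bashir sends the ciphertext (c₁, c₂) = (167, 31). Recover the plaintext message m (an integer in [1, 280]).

Shared mask s = c₁^a mod q = 167^6 mod 281.
167^1 ≡ 167 (mod 281)
167^2 = (167^1)^2 ≡ 167^2 = 27889 ≡ 70 (mod 281)
167^4 = (167^2)^2 ≡ 70^2 = 4900 ≡ 123 (mod 281)
167^6 = 167^4 · 167^2 ≡ 123 · 70 ≡ 180 (mod 281).
So s = 180; s⁻¹ ≡ 217 (mod 281).
m = c₂ · s⁻¹ mod 281 = 31 · 217 mod 281 = 264.

264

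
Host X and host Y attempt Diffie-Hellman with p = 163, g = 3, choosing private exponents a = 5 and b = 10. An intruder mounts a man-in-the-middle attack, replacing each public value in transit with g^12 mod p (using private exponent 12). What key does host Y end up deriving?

150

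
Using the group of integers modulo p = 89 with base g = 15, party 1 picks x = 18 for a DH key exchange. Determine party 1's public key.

80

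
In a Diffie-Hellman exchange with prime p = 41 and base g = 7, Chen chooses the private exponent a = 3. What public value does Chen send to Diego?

15

Public value = 7^3 mod 41.
7^1 ≡ 7 (mod 41)
7^2 = (7^1)^2 ≡ 7^2 = 49 ≡ 8 (mod 41)
7^3 = 7^2 · 7^1 ≡ 8 · 7 ≡ 15 (mod 41).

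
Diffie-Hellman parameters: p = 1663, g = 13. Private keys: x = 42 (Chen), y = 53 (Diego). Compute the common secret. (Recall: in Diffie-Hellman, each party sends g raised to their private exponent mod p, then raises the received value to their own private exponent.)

1624

Diego sends B = g^y mod p = 13^53 mod 1663.
13^1 ≡ 13 (mod 1663)
13^2 = (13^1)^2 ≡ 13^2 = 169 ≡ 169 (mod 1663)
13^4 = (13^2)^2 ≡ 169^2 = 28561 ≡ 290 (mod 1663)
13^8 = (13^4)^2 ≡ 290^2 = 84100 ≡ 950 (mod 1663)
13^16 = (13^8)^2 ≡ 950^2 = 902500 ≡ 1154 (mod 1663)
13^32 = (13^16)^2 ≡ 1154^2 = 1331716 ≡ 1316 (mod 1663)
13^53 = 13^32 · 13^16 · 13^4 · 13^1 ≡ 1316 · 1154 · 290 · 13 ≡ 184 (mod 1663).
So B = 184. Chen then computes K = B^x mod p = 184^42 mod 1663.
184^1 ≡ 184 (mod 1663)
184^2 = (184^1)^2 ≡ 184^2 = 33856 ≡ 596 (mod 1663)
184^4 = (184^2)^2 ≡ 596^2 = 355216 ≡ 997 (mod 1663)
184^8 = (184^4)^2 ≡ 997^2 = 994009 ≡ 1198 (mod 1663)
184^16 = (184^8)^2 ≡ 1198^2 = 1435204 ≡ 35 (mod 1663)
184^32 = (184^16)^2 ≡ 35^2 = 1225 ≡ 1225 (mod 1663)
184^42 = 184^32 · 184^8 · 184^2 ≡ 1225 · 1198 · 596 ≡ 1624 (mod 1663).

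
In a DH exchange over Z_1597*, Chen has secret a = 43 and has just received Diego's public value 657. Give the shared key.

73

Shared key K = 657^43 mod 1597.
657^1 ≡ 657 (mod 1597)
657^2 = (657^1)^2 ≡ 657^2 = 431649 ≡ 459 (mod 1597)
657^4 = (657^2)^2 ≡ 459^2 = 210681 ≡ 1474 (mod 1597)
657^8 = (657^4)^2 ≡ 1474^2 = 2172676 ≡ 756 (mod 1597)
657^16 = (657^8)^2 ≡ 756^2 = 571536 ≡ 1407 (mod 1597)
657^32 = (657^16)^2 ≡ 1407^2 = 1979649 ≡ 966 (mod 1597)
657^43 = 657^32 · 657^8 · 657^2 · 657^1 ≡ 966 · 756 · 459 · 657 ≡ 73 (mod 1597).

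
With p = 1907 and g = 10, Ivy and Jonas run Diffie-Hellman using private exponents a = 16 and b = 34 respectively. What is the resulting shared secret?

1516

Ivy sends A = g^a mod p = 10^16 mod 1907.
10^1 ≡ 10 (mod 1907)
10^2 = (10^1)^2 ≡ 10^2 = 100 ≡ 100 (mod 1907)
10^4 = (10^2)^2 ≡ 100^2 = 10000 ≡ 465 (mod 1907)
10^8 = (10^4)^2 ≡ 465^2 = 216225 ≡ 734 (mod 1907)
10^16 = (10^8)^2 ≡ 734^2 = 538756 ≡ 982 (mod 1907)
So A = 982. Jonas then computes K = A^b mod p = 982^34 mod 1907.
982^1 ≡ 982 (mod 1907)
982^2 = (982^1)^2 ≡ 982^2 = 964324 ≡ 1289 (mod 1907)
982^4 = (982^2)^2 ≡ 1289^2 = 1661521 ≡ 524 (mod 1907)
982^8 = (982^4)^2 ≡ 524^2 = 274576 ≡ 1875 (mod 1907)
982^16 = (982^8)^2 ≡ 1875^2 = 3515625 ≡ 1024 (mod 1907)
982^32 = (982^16)^2 ≡ 1024^2 = 1048576 ≡ 1633 (mod 1907)
982^34 = 982^32 · 982^2 ≡ 1633 · 1289 ≡ 1516 (mod 1907).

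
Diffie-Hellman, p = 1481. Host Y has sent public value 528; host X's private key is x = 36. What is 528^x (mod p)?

903

Shared key K = 528^36 mod 1481.
528^1 ≡ 528 (mod 1481)
528^2 = (528^1)^2 ≡ 528^2 = 278784 ≡ 356 (mod 1481)
528^4 = (528^2)^2 ≡ 356^2 = 126736 ≡ 851 (mod 1481)
528^8 = (528^4)^2 ≡ 851^2 = 724201 ≡ 1473 (mod 1481)
528^16 = (528^8)^2 ≡ 1473^2 = 2169729 ≡ 64 (mod 1481)
528^32 = (528^16)^2 ≡ 64^2 = 4096 ≡ 1134 (mod 1481)
528^36 = 528^32 · 528^4 ≡ 1134 · 851 ≡ 903 (mod 1481).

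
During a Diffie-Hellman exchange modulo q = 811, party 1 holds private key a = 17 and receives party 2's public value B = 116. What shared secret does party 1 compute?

705

Shared key K = 116^17 mod 811.
116^1 ≡ 116 (mod 811)
116^2 = (116^1)^2 ≡ 116^2 = 13456 ≡ 480 (mod 811)
116^4 = (116^2)^2 ≡ 480^2 = 230400 ≡ 76 (mod 811)
116^8 = (116^4)^2 ≡ 76^2 = 5776 ≡ 99 (mod 811)
116^16 = (116^8)^2 ≡ 99^2 = 9801 ≡ 69 (mod 811)
116^17 = 116^16 · 116^1 ≡ 69 · 116 ≡ 705 (mod 811).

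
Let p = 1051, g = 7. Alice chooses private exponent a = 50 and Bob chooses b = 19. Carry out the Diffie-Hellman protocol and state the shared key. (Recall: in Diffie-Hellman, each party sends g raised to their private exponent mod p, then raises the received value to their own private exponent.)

Alice sends A = g^a mod p = 7^50 mod 1051.
7^1 ≡ 7 (mod 1051)
7^2 = (7^1)^2 ≡ 7^2 = 49 ≡ 49 (mod 1051)
7^4 = (7^2)^2 ≡ 49^2 = 2401 ≡ 299 (mod 1051)
7^8 = (7^4)^2 ≡ 299^2 = 89401 ≡ 66 (mod 1051)
7^16 = (7^8)^2 ≡ 66^2 = 4356 ≡ 152 (mod 1051)
7^32 = (7^16)^2 ≡ 152^2 = 23104 ≡ 1033 (mod 1051)
7^50 = 7^32 · 7^16 · 7^2 ≡ 1033 · 152 · 49 ≡ 464 (mod 1051).
So A = 464. Bob then computes K = A^b mod p = 464^19 mod 1051.
464^1 ≡ 464 (mod 1051)
464^2 = (464^1)^2 ≡ 464^2 = 215296 ≡ 892 (mod 1051)
464^4 = (464^2)^2 ≡ 892^2 = 795664 ≡ 57 (mod 1051)
464^8 = (464^4)^2 ≡ 57^2 = 3249 ≡ 96 (mod 1051)
464^16 = (464^8)^2 ≡ 96^2 = 9216 ≡ 808 (mod 1051)
464^19 = 464^16 · 464^2 · 464^1 ≡ 808 · 892 · 464 ≡ 661 (mod 1051).

661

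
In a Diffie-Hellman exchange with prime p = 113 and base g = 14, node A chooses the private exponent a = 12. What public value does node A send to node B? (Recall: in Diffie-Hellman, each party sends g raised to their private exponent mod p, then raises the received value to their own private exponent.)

49

Public value = 14^12 mod 113.
14^1 ≡ 14 (mod 113)
14^2 = (14^1)^2 ≡ 14^2 = 196 ≡ 83 (mod 113)
14^4 = (14^2)^2 ≡ 83^2 = 6889 ≡ 109 (mod 113)
14^8 = (14^4)^2 ≡ 109^2 = 11881 ≡ 16 (mod 113)
14^12 = 14^8 · 14^4 ≡ 16 · 109 ≡ 49 (mod 113).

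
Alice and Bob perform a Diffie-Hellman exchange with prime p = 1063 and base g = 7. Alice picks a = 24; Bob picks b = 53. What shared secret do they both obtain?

Alice sends A = g^a mod p = 7^24 mod 1063.
7^1 ≡ 7 (mod 1063)
7^2 = (7^1)^2 ≡ 7^2 = 49 ≡ 49 (mod 1063)
7^4 = (7^2)^2 ≡ 49^2 = 2401 ≡ 275 (mod 1063)
7^8 = (7^4)^2 ≡ 275^2 = 75625 ≡ 152 (mod 1063)
7^16 = (7^8)^2 ≡ 152^2 = 23104 ≡ 781 (mod 1063)
7^24 = 7^16 · 7^8 ≡ 781 · 152 ≡ 719 (mod 1063).
So A = 719. Bob then computes K = A^b mod p = 719^53 mod 1063.
719^1 ≡ 719 (mod 1063)
719^2 = (719^1)^2 ≡ 719^2 = 516961 ≡ 343 (mod 1063)
719^4 = (719^2)^2 ≡ 343^2 = 117649 ≡ 719 (mod 1063)
719^8 = (719^4)^2 ≡ 719^2 = 516961 ≡ 343 (mod 1063)
719^16 = (719^8)^2 ≡ 343^2 = 117649 ≡ 719 (mod 1063)
719^32 = (719^16)^2 ≡ 719^2 = 516961 ≡ 343 (mod 1063)
719^53 = 719^32 · 719^16 · 719^4 · 719^1 ≡ 343 · 719 · 719 · 719 ≡ 343 (mod 1063).

343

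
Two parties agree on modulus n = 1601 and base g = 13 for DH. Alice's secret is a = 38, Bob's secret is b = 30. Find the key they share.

927

Alice sends A = g^a mod n = 13^38 mod 1601.
13^1 ≡ 13 (mod 1601)
13^2 = (13^1)^2 ≡ 13^2 = 169 ≡ 169 (mod 1601)
13^4 = (13^2)^2 ≡ 169^2 = 28561 ≡ 1344 (mod 1601)
13^8 = (13^4)^2 ≡ 1344^2 = 1806336 ≡ 408 (mod 1601)
13^16 = (13^8)^2 ≡ 408^2 = 166464 ≡ 1561 (mod 1601)
13^32 = (13^16)^2 ≡ 1561^2 = 2436721 ≡ 1600 (mod 1601)
13^38 = 13^32 · 13^4 · 13^2 ≡ 1600 · 1344 · 169 ≡ 206 (mod 1601).
So A = 206. Bob then computes K = A^b mod n = 206^30 mod 1601.
206^1 ≡ 206 (mod 1601)
206^2 = (206^1)^2 ≡ 206^2 = 42436 ≡ 810 (mod 1601)
206^4 = (206^2)^2 ≡ 810^2 = 656100 ≡ 1291 (mod 1601)
206^8 = (206^4)^2 ≡ 1291^2 = 1666681 ≡ 40 (mod 1601)
206^16 = (206^8)^2 ≡ 40^2 = 1600 ≡ 1600 (mod 1601)
206^30 = 206^16 · 206^8 · 206^4 · 206^2 ≡ 1600 · 40 · 1291 · 810 ≡ 927 (mod 1601).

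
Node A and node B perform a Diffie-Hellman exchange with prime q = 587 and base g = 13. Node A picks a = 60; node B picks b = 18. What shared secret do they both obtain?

141

Node A sends A = g^a mod q = 13^60 mod 587.
13^1 ≡ 13 (mod 587)
13^2 = (13^1)^2 ≡ 13^2 = 169 ≡ 169 (mod 587)
13^4 = (13^2)^2 ≡ 169^2 = 28561 ≡ 385 (mod 587)
13^8 = (13^4)^2 ≡ 385^2 = 148225 ≡ 301 (mod 587)
13^16 = (13^8)^2 ≡ 301^2 = 90601 ≡ 203 (mod 587)
13^32 = (13^16)^2 ≡ 203^2 = 41209 ≡ 119 (mod 587)
13^60 = 13^32 · 13^16 · 13^8 · 13^4 ≡ 119 · 203 · 301 · 385 ≡ 421 (mod 587).
So A = 421. Node B then computes K = A^b mod q = 421^18 mod 587.
421^1 ≡ 421 (mod 587)
421^2 = (421^1)^2 ≡ 421^2 = 177241 ≡ 554 (mod 587)
421^4 = (421^2)^2 ≡ 554^2 = 306916 ≡ 502 (mod 587)
421^8 = (421^4)^2 ≡ 502^2 = 252004 ≡ 181 (mod 587)
421^16 = (421^8)^2 ≡ 181^2 = 32761 ≡ 476 (mod 587)
421^18 = 421^16 · 421^2 ≡ 476 · 554 ≡ 141 (mod 587).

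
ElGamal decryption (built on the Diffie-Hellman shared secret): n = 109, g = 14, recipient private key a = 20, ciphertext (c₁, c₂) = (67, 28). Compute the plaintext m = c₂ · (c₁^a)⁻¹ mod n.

46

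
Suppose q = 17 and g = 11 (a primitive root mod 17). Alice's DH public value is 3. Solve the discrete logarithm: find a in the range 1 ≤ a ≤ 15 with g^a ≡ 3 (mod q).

Try successive powers of 11 modulo 17:
11^1 ≡ 11
11^2 ≡ 2
11^3 ≡ 5
11^4 ≡ 4
11^5 ≡ 10
11^6 ≡ 8
11^7 ≡ 3
Found: a = 7.

7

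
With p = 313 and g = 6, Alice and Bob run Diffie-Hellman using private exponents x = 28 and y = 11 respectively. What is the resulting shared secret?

249

Alice sends A = g^x mod p = 6^28 mod 313.
6^1 ≡ 6 (mod 313)
6^2 = (6^1)^2 ≡ 6^2 = 36 ≡ 36 (mod 313)
6^4 = (6^2)^2 ≡ 36^2 = 1296 ≡ 44 (mod 313)
6^8 = (6^4)^2 ≡ 44^2 = 1936 ≡ 58 (mod 313)
6^16 = (6^8)^2 ≡ 58^2 = 3364 ≡ 234 (mod 313)
6^28 = 6^16 · 6^8 · 6^4 ≡ 234 · 58 · 44 ≡ 277 (mod 313).
So A = 277. Bob then computes K = A^y mod p = 277^11 mod 313.
277^1 ≡ 277 (mod 313)
277^2 = (277^1)^2 ≡ 277^2 = 76729 ≡ 44 (mod 313)
277^4 = (277^2)^2 ≡ 44^2 = 1936 ≡ 58 (mod 313)
277^8 = (277^4)^2 ≡ 58^2 = 3364 ≡ 234 (mod 313)
277^11 = 277^8 · 277^2 · 277^1 ≡ 234 · 44 · 277 ≡ 249 (mod 313).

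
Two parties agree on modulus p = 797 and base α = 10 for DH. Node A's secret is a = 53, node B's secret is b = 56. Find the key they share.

Node B sends B = α^b mod p = 10^56 mod 797.
10^1 ≡ 10 (mod 797)
10^2 = (10^1)^2 ≡ 10^2 = 100 ≡ 100 (mod 797)
10^4 = (10^2)^2 ≡ 100^2 = 10000 ≡ 436 (mod 797)
10^8 = (10^4)^2 ≡ 436^2 = 190096 ≡ 410 (mod 797)
10^16 = (10^8)^2 ≡ 410^2 = 168100 ≡ 730 (mod 797)
10^32 = (10^16)^2 ≡ 730^2 = 532900 ≡ 504 (mod 797)
10^56 = 10^32 · 10^16 · 10^8 ≡ 504 · 730 · 410 ≡ 604 (mod 797).
So B = 604. Node A then computes K = B^a mod p = 604^53 mod 797.
604^1 ≡ 604 (mod 797)
604^2 = (604^1)^2 ≡ 604^2 = 364816 ≡ 587 (mod 797)
604^4 = (604^2)^2 ≡ 587^2 = 344569 ≡ 265 (mod 797)
604^8 = (604^4)^2 ≡ 265^2 = 70225 ≡ 89 (mod 797)
604^16 = (604^8)^2 ≡ 89^2 = 7921 ≡ 748 (mod 797)
604^32 = (604^16)^2 ≡ 748^2 = 559504 ≡ 10 (mod 797)
604^53 = 604^32 · 604^16 · 604^4 · 604^1 ≡ 10 · 748 · 265 · 604 ≡ 182 (mod 797).

182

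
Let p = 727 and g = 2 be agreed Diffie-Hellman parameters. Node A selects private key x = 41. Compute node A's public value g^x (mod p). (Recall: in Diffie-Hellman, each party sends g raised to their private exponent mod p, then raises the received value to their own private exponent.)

81

Public value = 2^41 (mod 727).
2^1 ≡ 2 (mod 727)
2^2 = (2^1)^2 ≡ 2^2 = 4 ≡ 4 (mod 727)
2^4 = (2^2)^2 ≡ 4^2 = 16 ≡ 16 (mod 727)
2^8 = (2^4)^2 ≡ 16^2 = 256 ≡ 256 (mod 727)
2^16 = (2^8)^2 ≡ 256^2 = 65536 ≡ 106 (mod 727)
2^32 = (2^16)^2 ≡ 106^2 = 11236 ≡ 331 (mod 727)
2^41 = 2^32 · 2^8 · 2^1 ≡ 331 · 256 · 2 ≡ 81 (mod 727).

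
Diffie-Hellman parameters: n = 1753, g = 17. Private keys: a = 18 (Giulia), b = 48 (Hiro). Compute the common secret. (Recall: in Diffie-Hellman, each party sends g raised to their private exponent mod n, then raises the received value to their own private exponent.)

833

Giulia sends A = g^a mod n = 17^18 mod 1753.
17^1 ≡ 17 (mod 1753)
17^2 = (17^1)^2 ≡ 17^2 = 289 ≡ 289 (mod 1753)
17^4 = (17^2)^2 ≡ 289^2 = 83521 ≡ 1130 (mod 1753)
17^8 = (17^4)^2 ≡ 1130^2 = 1276900 ≡ 716 (mod 1753)
17^16 = (17^8)^2 ≡ 716^2 = 512656 ≡ 780 (mod 1753)
17^18 = 17^16 · 17^2 ≡ 780 · 289 ≡ 1036 (mod 1753).
So A = 1036. Hiro then computes K = A^b mod n = 1036^48 mod 1753.
1036^1 ≡ 1036 (mod 1753)
1036^2 = (1036^1)^2 ≡ 1036^2 = 1073296 ≡ 460 (mod 1753)
1036^4 = (1036^2)^2 ≡ 460^2 = 211600 ≡ 1240 (mod 1753)
1036^8 = (1036^4)^2 ≡ 1240^2 = 1537600 ≡ 219 (mod 1753)
1036^16 = (1036^8)^2 ≡ 219^2 = 47961 ≡ 630 (mod 1753)
1036^32 = (1036^16)^2 ≡ 630^2 = 396900 ≡ 722 (mod 1753)
1036^48 = 1036^32 · 1036^16 ≡ 722 · 630 ≡ 833 (mod 1753).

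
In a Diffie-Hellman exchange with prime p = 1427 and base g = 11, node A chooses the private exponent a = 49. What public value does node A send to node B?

322

Public value = 11^49 mod 1427.
11^1 ≡ 11 (mod 1427)
11^2 = (11^1)^2 ≡ 11^2 = 121 ≡ 121 (mod 1427)
11^4 = (11^2)^2 ≡ 121^2 = 14641 ≡ 371 (mod 1427)
11^8 = (11^4)^2 ≡ 371^2 = 137641 ≡ 649 (mod 1427)
11^16 = (11^8)^2 ≡ 649^2 = 421201 ≡ 236 (mod 1427)
11^32 = (11^16)^2 ≡ 236^2 = 55696 ≡ 43 (mod 1427)
11^49 = 11^32 · 11^16 · 11^1 ≡ 43 · 236 · 11 ≡ 322 (mod 1427).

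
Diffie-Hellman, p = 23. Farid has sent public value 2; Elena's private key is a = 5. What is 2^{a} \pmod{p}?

9

Shared key K = 2^5 mod 23.
2^1 ≡ 2 (mod 23)
2^2 = (2^1)^2 ≡ 2^2 = 4 ≡ 4 (mod 23)
2^4 = (2^2)^2 ≡ 4^2 = 16 ≡ 16 (mod 23)
2^5 = 2^4 · 2^1 ≡ 16 · 2 ≡ 9 (mod 23).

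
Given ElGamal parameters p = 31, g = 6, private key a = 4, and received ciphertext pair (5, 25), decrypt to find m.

5

Shared mask s = c₁^a mod p = 5^4 mod 31.
5^1 ≡ 5 (mod 31)
5^2 = (5^1)^2 ≡ 5^2 = 25 ≡ 25 (mod 31)
5^4 = (5^2)^2 ≡ 25^2 = 625 ≡ 5 (mod 31)
So s = 5; s⁻¹ ≡ 25 (mod 31).
m = c₂ · s⁻¹ mod 31 = 25 · 25 mod 31 = 5.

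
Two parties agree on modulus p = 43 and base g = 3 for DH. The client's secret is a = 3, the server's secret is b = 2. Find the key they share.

41

The client sends A = g^a mod p = 3^3 mod 43.
3^1 ≡ 3 (mod 43)
3^2 = (3^1)^2 ≡ 3^2 = 9 ≡ 9 (mod 43)
3^3 = 3^2 · 3^1 ≡ 9 · 3 ≡ 27 (mod 43).
So A = 27. The server then computes K = A^b mod p = 27^2 mod 43.
27^1 ≡ 27 (mod 43)
27^2 = (27^1)^2 ≡ 27^2 = 729 ≡ 41 (mod 43)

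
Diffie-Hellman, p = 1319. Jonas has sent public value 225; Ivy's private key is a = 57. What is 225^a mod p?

Shared key K = 225^57 mod 1319.
225^1 ≡ 225 (mod 1319)
225^2 = (225^1)^2 ≡ 225^2 = 50625 ≡ 503 (mod 1319)
225^4 = (225^2)^2 ≡ 503^2 = 253009 ≡ 1080 (mod 1319)
225^8 = (225^4)^2 ≡ 1080^2 = 1166400 ≡ 404 (mod 1319)
225^16 = (225^8)^2 ≡ 404^2 = 163216 ≡ 979 (mod 1319)
225^32 = (225^16)^2 ≡ 979^2 = 958441 ≡ 847 (mod 1319)
225^57 = 225^32 · 225^16 · 225^8 · 225^1 ≡ 847 · 979 · 404 · 225 ≡ 1134 (mod 1319).

1134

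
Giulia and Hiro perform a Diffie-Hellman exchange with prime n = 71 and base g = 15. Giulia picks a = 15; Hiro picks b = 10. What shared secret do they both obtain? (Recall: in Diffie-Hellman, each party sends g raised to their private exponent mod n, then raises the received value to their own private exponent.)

Hiro sends B = g^b mod n = 15^10 mod 71.
15^1 ≡ 15 (mod 71)
15^2 = (15^1)^2 ≡ 15^2 = 225 ≡ 12 (mod 71)
15^4 = (15^2)^2 ≡ 12^2 = 144 ≡ 2 (mod 71)
15^8 = (15^4)^2 ≡ 2^2 = 4 ≡ 4 (mod 71)
15^10 = 15^8 · 15^2 ≡ 4 · 12 ≡ 48 (mod 71).
So B = 48. Giulia then computes K = B^a mod n = 48^15 mod 71.
48^1 ≡ 48 (mod 71)
48^2 = (48^1)^2 ≡ 48^2 = 2304 ≡ 32 (mod 71)
48^4 = (48^2)^2 ≡ 32^2 = 1024 ≡ 30 (mod 71)
48^8 = (48^4)^2 ≡ 30^2 = 900 ≡ 48 (mod 71)
48^15 = 48^8 · 48^4 · 48^2 · 48^1 ≡ 48 · 30 · 32 · 48 ≡ 48 (mod 71).

48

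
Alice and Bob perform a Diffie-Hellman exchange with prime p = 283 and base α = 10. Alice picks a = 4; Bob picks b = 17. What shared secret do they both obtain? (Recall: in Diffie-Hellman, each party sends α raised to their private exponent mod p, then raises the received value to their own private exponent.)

77

Bob sends B = α^b mod p = 10^17 mod 283.
10^1 ≡ 10 (mod 283)
10^2 = (10^1)^2 ≡ 10^2 = 100 ≡ 100 (mod 283)
10^4 = (10^2)^2 ≡ 100^2 = 10000 ≡ 95 (mod 283)
10^8 = (10^4)^2 ≡ 95^2 = 9025 ≡ 252 (mod 283)
10^16 = (10^8)^2 ≡ 252^2 = 63504 ≡ 112 (mod 283)
10^17 = 10^16 · 10^1 ≡ 112 · 10 ≡ 271 (mod 283).
So B = 271. Alice then computes K = B^a mod p = 271^4 mod 283.
271^1 ≡ 271 (mod 283)
271^2 = (271^1)^2 ≡ 271^2 = 73441 ≡ 144 (mod 283)
271^4 = (271^2)^2 ≡ 144^2 = 20736 ≡ 77 (mod 283)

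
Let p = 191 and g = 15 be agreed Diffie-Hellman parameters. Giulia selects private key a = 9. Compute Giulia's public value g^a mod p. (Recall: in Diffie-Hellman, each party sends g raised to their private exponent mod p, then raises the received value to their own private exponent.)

163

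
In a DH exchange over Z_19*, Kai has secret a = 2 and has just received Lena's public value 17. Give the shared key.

Shared key K = 17^2 mod 19.
17^1 ≡ 17 (mod 19)
17^2 = (17^1)^2 ≡ 17^2 = 289 ≡ 4 (mod 19)

4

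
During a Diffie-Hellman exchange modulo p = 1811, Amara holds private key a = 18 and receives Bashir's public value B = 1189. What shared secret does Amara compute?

Shared key K = 1189^18 mod 1811.
1189^1 ≡ 1189 (mod 1811)
1189^2 = (1189^1)^2 ≡ 1189^2 = 1413721 ≡ 1141 (mod 1811)
1189^4 = (1189^2)^2 ≡ 1141^2 = 1301881 ≡ 1583 (mod 1811)
1189^8 = (1189^4)^2 ≡ 1583^2 = 2505889 ≡ 1276 (mod 1811)
1189^16 = (1189^8)^2 ≡ 1276^2 = 1628176 ≡ 87 (mod 1811)
1189^18 = 1189^16 · 1189^2 ≡ 87 · 1141 ≡ 1473 (mod 1811).

1473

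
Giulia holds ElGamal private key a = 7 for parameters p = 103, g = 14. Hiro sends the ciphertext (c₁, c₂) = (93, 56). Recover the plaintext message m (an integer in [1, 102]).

91

Shared mask s = c₁^a mod p = 93^7 mod 103.
93^1 ≡ 93 (mod 103)
93^2 = (93^1)^2 ≡ 93^2 = 8649 ≡ 100 (mod 103)
93^4 = (93^2)^2 ≡ 100^2 = 10000 ≡ 9 (mod 103)
93^7 = 93^4 · 93^2 · 93^1 ≡ 9 · 100 · 93 ≡ 64 (mod 103).
So s = 64; s⁻¹ ≡ 66 (mod 103).
m = c₂ · s⁻¹ mod 103 = 56 · 66 mod 103 = 91.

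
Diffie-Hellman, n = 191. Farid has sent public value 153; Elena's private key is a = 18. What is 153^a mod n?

Shared key K = 153^18 mod 191.
153^1 ≡ 153 (mod 191)
153^2 = (153^1)^2 ≡ 153^2 = 23409 ≡ 107 (mod 191)
153^4 = (153^2)^2 ≡ 107^2 = 11449 ≡ 180 (mod 191)
153^8 = (153^4)^2 ≡ 180^2 = 32400 ≡ 121 (mod 191)
153^16 = (153^8)^2 ≡ 121^2 = 14641 ≡ 125 (mod 191)
153^18 = 153^16 · 153^2 ≡ 125 · 107 ≡ 5 (mod 191).

5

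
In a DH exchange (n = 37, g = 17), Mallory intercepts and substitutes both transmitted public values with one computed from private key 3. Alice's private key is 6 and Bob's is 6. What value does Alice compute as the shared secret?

36

Alice receives Mallory's public value M = 17^3 mod 37 instead of the honest one.
17^1 ≡ 17 (mod 37)
17^2 = (17^1)^2 ≡ 17^2 = 289 ≡ 30 (mod 37)
17^3 = 17^2 · 17^1 ≡ 30 · 17 ≡ 29 (mod 37).
So M = 29. Alice computes K = M^6 mod 37.
29^1 ≡ 29 (mod 37)
29^2 = (29^1)^2 ≡ 29^2 = 841 ≡ 27 (mod 37)
29^4 = (29^2)^2 ≡ 27^2 = 729 ≡ 26 (mod 37)
29^6 = 29^4 · 29^2 ≡ 26 · 27 ≡ 36 (mod 37).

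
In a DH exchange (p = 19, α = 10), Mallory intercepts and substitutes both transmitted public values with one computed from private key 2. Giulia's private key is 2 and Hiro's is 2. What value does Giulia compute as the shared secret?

Giulia receives Mallory's public value M = 10^2 mod 19 instead of the honest one.
10^1 ≡ 10 (mod 19)
10^2 = (10^1)^2 ≡ 10^2 = 100 ≡ 5 (mod 19)
So M = 5. Giulia computes K = M^2 mod 19.
5^1 ≡ 5 (mod 19)
5^2 = (5^1)^2 ≡ 5^2 = 25 ≡ 6 (mod 19)

6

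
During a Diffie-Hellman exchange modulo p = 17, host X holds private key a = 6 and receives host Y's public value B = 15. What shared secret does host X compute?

Shared key K = 15^6 mod 17.
15^1 ≡ 15 (mod 17)
15^2 = (15^1)^2 ≡ 15^2 = 225 ≡ 4 (mod 17)
15^4 = (15^2)^2 ≡ 4^2 = 16 ≡ 16 (mod 17)
15^6 = 15^4 · 15^2 ≡ 16 · 4 ≡ 13 (mod 17).

13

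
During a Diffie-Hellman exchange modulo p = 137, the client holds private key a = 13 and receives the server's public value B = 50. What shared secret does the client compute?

16

Shared key K = 50^13 mod 137.
50^1 ≡ 50 (mod 137)
50^2 = (50^1)^2 ≡ 50^2 = 2500 ≡ 34 (mod 137)
50^4 = (50^2)^2 ≡ 34^2 = 1156 ≡ 60 (mod 137)
50^8 = (50^4)^2 ≡ 60^2 = 3600 ≡ 38 (mod 137)
50^13 = 50^8 · 50^4 · 50^1 ≡ 38 · 60 · 50 ≡ 16 (mod 137).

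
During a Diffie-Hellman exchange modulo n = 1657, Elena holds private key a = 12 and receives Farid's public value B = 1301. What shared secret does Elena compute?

725

Shared key K = 1301^12 mod 1657.
1301^1 ≡ 1301 (mod 1657)
1301^2 = (1301^1)^2 ≡ 1301^2 = 1692601 ≡ 804 (mod 1657)
1301^4 = (1301^2)^2 ≡ 804^2 = 646416 ≡ 186 (mod 1657)
1301^8 = (1301^4)^2 ≡ 186^2 = 34596 ≡ 1456 (mod 1657)
1301^12 = 1301^8 · 1301^4 ≡ 1456 · 186 ≡ 725 (mod 1657).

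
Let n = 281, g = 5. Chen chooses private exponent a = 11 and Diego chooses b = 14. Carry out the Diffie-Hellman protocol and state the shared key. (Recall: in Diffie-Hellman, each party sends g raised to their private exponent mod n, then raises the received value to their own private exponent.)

49

Chen sends A = g^a mod n = 5^11 mod 281.
5^1 ≡ 5 (mod 281)
5^2 = (5^1)^2 ≡ 5^2 = 25 ≡ 25 (mod 281)
5^4 = (5^2)^2 ≡ 25^2 = 625 ≡ 63 (mod 281)
5^8 = (5^4)^2 ≡ 63^2 = 3969 ≡ 35 (mod 281)
5^11 = 5^8 · 5^2 · 5^1 ≡ 35 · 25 · 5 ≡ 160 (mod 281).
So A = 160. Diego then computes K = A^b mod n = 160^14 mod 281.
160^1 ≡ 160 (mod 281)
160^2 = (160^1)^2 ≡ 160^2 = 25600 ≡ 29 (mod 281)
160^4 = (160^2)^2 ≡ 29^2 = 841 ≡ 279 (mod 281)
160^8 = (160^4)^2 ≡ 279^2 = 77841 ≡ 4 (mod 281)
160^14 = 160^8 · 160^4 · 160^2 ≡ 4 · 279 · 29 ≡ 49 (mod 281).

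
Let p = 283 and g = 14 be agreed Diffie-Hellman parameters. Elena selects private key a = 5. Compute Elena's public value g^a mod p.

Public value = 14^5 mod 283.
14^1 ≡ 14 (mod 283)
14^2 = (14^1)^2 ≡ 14^2 = 196 ≡ 196 (mod 283)
14^4 = (14^2)^2 ≡ 196^2 = 38416 ≡ 211 (mod 283)
14^5 = 14^4 · 14^1 ≡ 211 · 14 ≡ 124 (mod 283).

124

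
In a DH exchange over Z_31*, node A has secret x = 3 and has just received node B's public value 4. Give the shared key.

Shared key K = 4^3 mod 31.
4^1 ≡ 4 (mod 31)
4^2 = (4^1)^2 ≡ 4^2 = 16 ≡ 16 (mod 31)
4^3 = 4^2 · 4^1 ≡ 16 · 4 ≡ 2 (mod 31).

2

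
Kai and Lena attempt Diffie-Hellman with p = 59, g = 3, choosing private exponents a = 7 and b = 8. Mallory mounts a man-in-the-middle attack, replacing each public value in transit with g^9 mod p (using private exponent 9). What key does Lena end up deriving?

16

Lena receives Mallory's public value M = 3^9 mod 59 instead of the honest one.
3^1 ≡ 3 (mod 59)
3^2 = (3^1)^2 ≡ 3^2 = 9 ≡ 9 (mod 59)
3^4 = (3^2)^2 ≡ 9^2 = 81 ≡ 22 (mod 59)
3^8 = (3^4)^2 ≡ 22^2 = 484 ≡ 12 (mod 59)
3^9 = 3^8 · 3^1 ≡ 12 · 3 ≡ 36 (mod 59).
So M = 36. Lena computes K = M^8 mod 59.
36^1 ≡ 36 (mod 59)
36^2 = (36^1)^2 ≡ 36^2 = 1296 ≡ 57 (mod 59)
36^4 = (36^2)^2 ≡ 57^2 = 3249 ≡ 4 (mod 59)
36^8 = (36^4)^2 ≡ 4^2 = 16 ≡ 16 (mod 59)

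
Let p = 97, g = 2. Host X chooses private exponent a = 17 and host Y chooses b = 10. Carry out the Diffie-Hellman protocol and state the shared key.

93

Host X sends A = g^a mod p = 2^17 mod 97.
2^1 ≡ 2 (mod 97)
2^2 = (2^1)^2 ≡ 2^2 = 4 ≡ 4 (mod 97)
2^4 = (2^2)^2 ≡ 4^2 = 16 ≡ 16 (mod 97)
2^8 = (2^4)^2 ≡ 16^2 = 256 ≡ 62 (mod 97)
2^16 = (2^8)^2 ≡ 62^2 = 3844 ≡ 61 (mod 97)
2^17 = 2^16 · 2^1 ≡ 61 · 2 ≡ 25 (mod 97).
So A = 25. Host Y then computes K = A^b mod p = 25^10 mod 97.
25^1 ≡ 25 (mod 97)
25^2 = (25^1)^2 ≡ 25^2 = 625 ≡ 43 (mod 97)
25^4 = (25^2)^2 ≡ 43^2 = 1849 ≡ 6 (mod 97)
25^8 = (25^4)^2 ≡ 6^2 = 36 ≡ 36 (mod 97)
25^10 = 25^8 · 25^2 ≡ 36 · 43 ≡ 93 (mod 97).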